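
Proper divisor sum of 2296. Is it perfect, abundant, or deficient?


Proper divisors: 1, 2, 4, 7, 8, 14, 28, 41, 56, 82, 164, 287, 328, 574, 1148
Sum = 1 + 2 + 4 + 7 + 8 + 14 + 28 + 41 + 56 + 82 + 164 + 287 + 328 + 574 + 1148 = 2744
2744 > 2296 → abundant

s(2296) = 2744 (abundant)


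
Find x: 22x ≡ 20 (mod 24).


GCD(22, 24) = 2 divides 20
Divide: 11x ≡ 10 (mod 12)
x ≡ 2 (mod 12)


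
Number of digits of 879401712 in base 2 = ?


879401712 in base 2 = 110100011010101001101011110000
Number of digits = 30

30 digits (base 2)


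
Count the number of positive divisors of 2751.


2751 = 3^1 × 7^1 × 131^1
d(2751) = (1+1) × (1+1) × (1+1) = 8

8 divisors


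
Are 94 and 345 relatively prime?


Euclidean algorithm:
345 = 3 * 94 + 63
94 = 1 * 63 + 31
63 = 2 * 31 + 1
31 = 31 * 1 + 0
GCD(94, 345) = 1

Yes, coprime (GCD = 1)


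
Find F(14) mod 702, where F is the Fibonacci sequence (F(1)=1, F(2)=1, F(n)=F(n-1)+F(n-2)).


F(k) mod 702 for k=1..14:
1, 1, 2, 3, 5, 8, 13, 21, 34, 55, 89, 144, 233, 377
F(14) mod 702 = 377


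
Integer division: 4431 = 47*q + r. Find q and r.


4431 = 47 * 94 + 13
Check: 4418 + 13 = 4431

q = 94, r = 13


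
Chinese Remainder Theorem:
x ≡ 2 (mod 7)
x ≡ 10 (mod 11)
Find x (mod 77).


M = 7*11 = 77
M1 = M/7 = 11, M2 = M/11 = 7
M1^(-1) mod 7 = 2, M2^(-1) mod 11 = 8
x = 2*11*2 + 10*7*8 = 604
604 mod 77 = 65
Check: 65 mod 7 = 2 ✓, 65 mod 11 = 10 ✓

x ≡ 65 (mod 77)


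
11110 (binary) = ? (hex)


11110 (base 2) = 30 (decimal)
30 (decimal) = 1E (base 16)


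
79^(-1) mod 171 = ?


Use the extended Euclidean algorithm on (171, 79); each row r = 171*s + 79*t:
r=171, s=1, t=0
r=79, s=0, t=1
q=2: r=13, s=1, t=-2   [171*(1) + 79*(-2) = 13]
q=6: r=1, s=-6, t=13   [171*(-6) + 79*(13) = 1]
q=13: r=0, s=79, t=-171   [171*(79) + 79*(-171) = 0]
GCD = 1 with t = 13, so 79*(13) ≡ 1 (mod 171)
Inverse = 13 mod 171 = 13
Check: 79 * 13 = 1027 ≡ 1 (mod 171)

79^(-1) ≡ 13 (mod 171)


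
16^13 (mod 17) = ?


16^1 mod 17 = 16
16^2 mod 17 = 1
16^3 mod 17 = 16
16^4 mod 17 = 1
16^5 mod 17 = 16
16^6 mod 17 = 1
16^7 mod 17 = 16
16^8 mod 17 = 1
16^9 mod 17 = 16
16^10 mod 17 = 1
16^11 mod 17 = 16
16^12 mod 17 = 1
16^13 mod 17 = 16


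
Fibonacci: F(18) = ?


Sequence: 1, 1, 2, 3, 5, 8, 13, 21, 34, 55, 89, 144, 233, 377, 610, 987, 1597, 2584
F(18) = 2584


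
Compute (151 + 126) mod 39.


151 + 126 = 277
277 mod 39 = 4


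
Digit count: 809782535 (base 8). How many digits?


809782535 in base 8 = 6021046407
Number of digits = 10

10 digits (base 8)


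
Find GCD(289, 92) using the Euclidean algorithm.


289 = 3 * 92 + 13
92 = 7 * 13 + 1
13 = 13 * 1 + 0
GCD = 1


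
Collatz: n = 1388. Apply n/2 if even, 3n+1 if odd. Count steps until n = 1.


1388 → 694 → 347 → 1042 → 521 → 1564 → 782 → 391 → 1174 → 587 → 1762 → 881 → 2644 → 1322 → 661 → 1984 → 992 → 496 → 248 → 124 → 62 → 31 → 94 → 47 → 142 → 71 → 214 → 107 → 322 → 161 → 484 → 242 → 121 → 364 → 182 → 91 → 274 → 137 → 412 → 206 → 103 → 310 → 155 → 466 → 233 → 700 → 350 → 175 → 526 → 263 → 790 → 395 → 1186 → 593 → 1780 → 890 → 445 → 1336 → 668 → 334 → 167 → 502 → 251 → 754 → 377 → 1132 → 566 → 283 → 850 → 425 → 1276 → 638 → 319 → 958 → 479 → 1438 → 719 → 2158 → 1079 → 3238 → 1619 → 4858 → 2429 → 7288 → 3644 → 1822 → 911 → 2734 → 1367 → 4102 → 2051 → 6154 → 3077 → 9232 → 4616 → 2308 → 1154 → 577 → 1732 → 866 → 433 → 1300 → 650 → 325 → 976 → 488 → 244 → 122 → 61 → 184 → 92 → 46 → 23 → 70 → 35 → 106 → 53 → 160 → 80 → 40 → 20 → 10 → 5 → 16 → 8 → 4 → 2 → 1
Total steps = 127

127 steps


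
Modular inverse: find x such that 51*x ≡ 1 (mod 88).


Use the extended Euclidean algorithm on (88, 51); each row r = 88*s + 51*t:
r=88, s=1, t=0
r=51, s=0, t=1
q=1: r=37, s=1, t=-1   [88*(1) + 51*(-1) = 37]
q=1: r=14, s=-1, t=2   [88*(-1) + 51*(2) = 14]
q=2: r=9, s=3, t=-5   [88*(3) + 51*(-5) = 9]
q=1: r=5, s=-4, t=7   [88*(-4) + 51*(7) = 5]
q=1: r=4, s=7, t=-12   [88*(7) + 51*(-12) = 4]
q=1: r=1, s=-11, t=19   [88*(-11) + 51*(19) = 1]
q=4: r=0, s=51, t=-88   [88*(51) + 51*(-88) = 0]
GCD = 1 with t = 19, so 51*(19) ≡ 1 (mod 88)
Inverse = 19 mod 88 = 19
Check: 51 * 19 = 969 ≡ 1 (mod 88)

51^(-1) ≡ 19 (mod 88)


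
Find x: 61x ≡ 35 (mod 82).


GCD(61, 82) = 1, unique solution
a^(-1) mod 82 = 39
x = 39 * 35 mod 82 = 53

x ≡ 53 (mod 82)


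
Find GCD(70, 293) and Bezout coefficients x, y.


Tabular extended Euclidean (each row: r = 70*s + 293*t):
r=70, s=1, t=0
r=293, s=0, t=1
q=0: r=70, s=1, t=0   [70*(1) + 293*(0) = 70]
q=4: r=13, s=-4, t=1   [70*(-4) + 293*(1) = 13]
q=5: r=5, s=21, t=-5   [70*(21) + 293*(-5) = 5]
q=2: r=3, s=-46, t=11   [70*(-46) + 293*(11) = 3]
q=1: r=2, s=67, t=-16   [70*(67) + 293*(-16) = 2]
q=1: r=1, s=-113, t=27   [70*(-113) + 293*(27) = 1]
q=2: r=0, s=293, t=-70   [70*(293) + 293*(-70) = 0]
GCD = 1; from the row with r=1: x=-113, y=27
Check: 70*(-113) + 293*(27) = -7910 + 7911 = 1

GCD = 1, x = -113, y = 27


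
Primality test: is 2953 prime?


Check divisors up to sqrt(2953) = 54.3415
No divisors found.
2953 is prime.

Yes, 2953 is prime


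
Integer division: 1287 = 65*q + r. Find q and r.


1287 = 65 * 19 + 52
Check: 1235 + 52 = 1287

q = 19, r = 52


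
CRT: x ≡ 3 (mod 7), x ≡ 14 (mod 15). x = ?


M = 7*15 = 105
M1 = M/7 = 15, M2 = M/15 = 7
M1^(-1) mod 7 = 1, M2^(-1) mod 15 = 13
x = 3*15*1 + 14*7*13 = 1319
1319 mod 105 = 59
Check: 59 mod 7 = 3 ✓, 59 mod 15 = 14 ✓

x ≡ 59 (mod 105)


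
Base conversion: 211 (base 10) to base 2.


211 (base 10) = 211 (decimal)
211 (decimal) = 11010011 (base 2)


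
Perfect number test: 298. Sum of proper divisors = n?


Proper divisors of 298: 1, 2, 149
Sum = 1 + 2 + 149 = 152

No, 298 is not perfect (152 ≠ 298)


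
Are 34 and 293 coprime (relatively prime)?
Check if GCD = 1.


Euclidean algorithm:
293 = 8 * 34 + 21
34 = 1 * 21 + 13
21 = 1 * 13 + 8
13 = 1 * 8 + 5
8 = 1 * 5 + 3
5 = 1 * 3 + 2
3 = 1 * 2 + 1
2 = 2 * 1 + 0
GCD(34, 293) = 1

Yes, coprime (GCD = 1)


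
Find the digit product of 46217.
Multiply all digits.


4 × 6 × 2 × 1 × 7 = 336


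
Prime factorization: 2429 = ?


2429 / 7 = 347
347 / 347 = 1
2429 = 7 × 347


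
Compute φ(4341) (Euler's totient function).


4341 = 3 × 1447
Prime factors: 3, 1447
φ(4341) = 4341 × (1-1/3) × (1-1/1447)
= 4341 × 2/3 × 1446/1447 = 2892

φ(4341) = 2892


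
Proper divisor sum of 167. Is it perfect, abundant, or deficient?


Proper divisors: 1
Sum = 1 = 1
1 < 167 → deficient

s(167) = 1 (deficient)


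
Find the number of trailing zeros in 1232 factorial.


floor(1232/5) = 246
floor(1232/25) = 49
floor(1232/125) = 9
floor(1232/625) = 1
Total = 305

305 trailing zeros


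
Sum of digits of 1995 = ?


1 + 9 + 9 + 5 = 24


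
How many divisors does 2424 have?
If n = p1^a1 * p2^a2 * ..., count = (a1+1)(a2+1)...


2424 = 2^3 × 3^1 × 101^1
d(2424) = (3+1) × (1+1) × (1+1) = 16

16 divisors


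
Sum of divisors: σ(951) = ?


Divisors of 951: 1, 3, 317, 951
Sum = 1 + 3 + 317 + 951 = 1272

σ(951) = 1272


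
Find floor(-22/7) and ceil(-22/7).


-22/7 = -3.1429
floor = -4
ceil = -3

floor = -4, ceil = -3


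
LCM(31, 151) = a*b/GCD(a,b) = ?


GCD(31, 151) = 1
LCM = 31*151/1 = 4681/1 = 4681

LCM = 4681


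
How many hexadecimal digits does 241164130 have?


241164130 in base 16 = E5FDF62
Number of digits = 7

7 digits (base 16)


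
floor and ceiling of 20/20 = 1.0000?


20/20 = 1.0000
floor = 1
ceil = 1

floor = 1, ceil = 1


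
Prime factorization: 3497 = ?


3497 / 13 = 269
269 / 269 = 1
3497 = 13 × 269


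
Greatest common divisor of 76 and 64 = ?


76 = 1 * 64 + 12
64 = 5 * 12 + 4
12 = 3 * 4 + 0
GCD = 4


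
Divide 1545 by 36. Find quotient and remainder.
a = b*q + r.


1545 = 36 * 42 + 33
Check: 1512 + 33 = 1545

q = 42, r = 33


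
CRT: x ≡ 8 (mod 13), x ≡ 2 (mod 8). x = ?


M = 13*8 = 104
M1 = M/13 = 8, M2 = M/8 = 13
M1^(-1) mod 13 = 5, M2^(-1) mod 8 = 5
x = 8*8*5 + 2*13*5 = 450
450 mod 104 = 34
Check: 34 mod 13 = 8 ✓, 34 mod 8 = 2 ✓

x ≡ 34 (mod 104)


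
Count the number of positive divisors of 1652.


1652 = 2^2 × 7^1 × 59^1
d(1652) = (2+1) × (1+1) × (1+1) = 12

12 divisors


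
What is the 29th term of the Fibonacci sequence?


Sequence: 1, 1, 2, 3, 5, 8, 13, 21, 34, 55, 89, 144, 233, 377, 610, 987, 1597, 2584, 4181, 6765, 10946, 17711, 28657, 46368, 75025, 121393, 196418, 317811, 514229
F(29) = 514229


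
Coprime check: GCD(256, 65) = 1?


Euclidean algorithm:
256 = 3 * 65 + 61
65 = 1 * 61 + 4
61 = 15 * 4 + 1
4 = 4 * 1 + 0
GCD(256, 65) = 1

Yes, coprime (GCD = 1)


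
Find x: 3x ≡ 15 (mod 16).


GCD(3, 16) = 1, unique solution
a^(-1) mod 16 = 11
x = 11 * 15 mod 16 = 5

x ≡ 5 (mod 16)


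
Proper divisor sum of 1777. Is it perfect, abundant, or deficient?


Proper divisors: 1
Sum = 1 = 1
1 < 1777 → deficient

s(1777) = 1 (deficient)


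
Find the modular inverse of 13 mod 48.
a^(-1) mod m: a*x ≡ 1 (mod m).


Use the extended Euclidean algorithm on (48, 13); each row r = 48*s + 13*t:
r=48, s=1, t=0
r=13, s=0, t=1
q=3: r=9, s=1, t=-3   [48*(1) + 13*(-3) = 9]
q=1: r=4, s=-1, t=4   [48*(-1) + 13*(4) = 4]
q=2: r=1, s=3, t=-11   [48*(3) + 13*(-11) = 1]
q=4: r=0, s=-13, t=48   [48*(-13) + 13*(48) = 0]
GCD = 1 with t = -11, so 13*(-11) ≡ 1 (mod 48)
Inverse = -11 mod 48 = 37
Check: 13 * 37 = 481 ≡ 1 (mod 48)

13^(-1) ≡ 37 (mod 48)


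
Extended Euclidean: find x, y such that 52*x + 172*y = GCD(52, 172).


Tabular extended Euclidean (each row: r = 52*s + 172*t):
r=52, s=1, t=0
r=172, s=0, t=1
q=0: r=52, s=1, t=0   [52*(1) + 172*(0) = 52]
q=3: r=16, s=-3, t=1   [52*(-3) + 172*(1) = 16]
q=3: r=4, s=10, t=-3   [52*(10) + 172*(-3) = 4]
q=4: r=0, s=-43, t=13   [52*(-43) + 172*(13) = 0]
GCD = 4; from the row with r=4: x=10, y=-3
Check: 52*(10) + 172*(-3) = 520 - 516 = 4

GCD = 4, x = 10, y = -3


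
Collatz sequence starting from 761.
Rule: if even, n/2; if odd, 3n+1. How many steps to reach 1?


761 → 2284 → 1142 → 571 → 1714 → 857 → 2572 → 1286 → 643 → 1930 → 965 → 2896 → 1448 → 724 → 362 → 181 → 544 → 272 → 136 → 68 → 34 → 17 → 52 → 26 → 13 → 40 → 20 → 10 → 5 → 16 → 8 → 4 → 2 → 1
Total steps = 33

33 steps


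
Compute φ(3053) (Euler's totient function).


3053 = 43 × 71
Prime factors: 43, 71
φ(3053) = 3053 × (1-1/43) × (1-1/71)
= 3053 × 42/43 × 70/71 = 2940

φ(3053) = 2940


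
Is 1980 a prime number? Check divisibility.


1980 / 2 = 990 (exact division)
1980 is NOT prime.

No, 1980 is not prime


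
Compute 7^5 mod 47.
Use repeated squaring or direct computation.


7^1 mod 47 = 7
7^2 mod 47 = 2
7^3 mod 47 = 14
7^4 mod 47 = 4
7^5 mod 47 = 28


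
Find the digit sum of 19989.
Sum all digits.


1 + 9 + 9 + 8 + 9 = 36


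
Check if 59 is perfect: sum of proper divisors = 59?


Proper divisors of 59: 1
Sum = 1 = 1

No, 59 is not perfect (1 ≠ 59)


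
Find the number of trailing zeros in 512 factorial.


floor(512/5) = 102
floor(512/25) = 20
floor(512/125) = 4
Total = 126

126 trailing zeros


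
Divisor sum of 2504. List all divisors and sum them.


Divisors of 2504: 1, 2, 4, 8, 313, 626, 1252, 2504
Sum = 1 + 2 + 4 + 8 + 313 + 626 + 1252 + 2504 = 4710

σ(2504) = 4710


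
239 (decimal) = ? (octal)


239 (base 10) = 239 (decimal)
239 (decimal) = 357 (base 8)


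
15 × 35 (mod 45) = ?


15 × 35 = 525
525 mod 45 = 30


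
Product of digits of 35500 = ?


3 × 5 × 5 × 0 × 0 = 0


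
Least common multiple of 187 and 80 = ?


GCD(187, 80) = 1
LCM = 187*80/1 = 14960/1 = 14960

LCM = 14960


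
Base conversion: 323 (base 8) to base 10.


323 (base 8) = 211 (decimal)
211 (decimal) = 211 (base 10)


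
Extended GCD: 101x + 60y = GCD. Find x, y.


Tabular extended Euclidean (each row: r = 101*s + 60*t):
r=101, s=1, t=0
r=60, s=0, t=1
q=1: r=41, s=1, t=-1   [101*(1) + 60*(-1) = 41]
q=1: r=19, s=-1, t=2   [101*(-1) + 60*(2) = 19]
q=2: r=3, s=3, t=-5   [101*(3) + 60*(-5) = 3]
q=6: r=1, s=-19, t=32   [101*(-19) + 60*(32) = 1]
q=3: r=0, s=60, t=-101   [101*(60) + 60*(-101) = 0]
GCD = 1; from the row with r=1: x=-19, y=32
Check: 101*(-19) + 60*(32) = -1919 + 1920 = 1

GCD = 1, x = -19, y = 32


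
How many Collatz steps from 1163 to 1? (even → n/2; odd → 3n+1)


1163 → 3490 → 1745 → 5236 → 2618 → 1309 → 3928 → 1964 → 982 → 491 → 1474 → 737 → 2212 → 1106 → 553 → 1660 → 830 → 415 → 1246 → 623 → 1870 → 935 → 2806 → 1403 → 4210 → 2105 → 6316 → 3158 → 1579 → 4738 → 2369 → 7108 → 3554 → 1777 → 5332 → 2666 → 1333 → 4000 → 2000 → 1000 → 500 → 250 → 125 → 376 → 188 → 94 → 47 → 142 → 71 → 214 → 107 → 322 → 161 → 484 → 242 → 121 → 364 → 182 → 91 → 274 → 137 → 412 → 206 → 103 → 310 → 155 → 466 → 233 → 700 → 350 → 175 → 526 → 263 → 790 → 395 → 1186 → 593 → 1780 → 890 → 445 → 1336 → 668 → 334 → 167 → 502 → 251 → 754 → 377 → 1132 → 566 → 283 → 850 → 425 → 1276 → 638 → 319 → 958 → 479 → 1438 → 719 → 2158 → 1079 → 3238 → 1619 → 4858 → 2429 → 7288 → 3644 → 1822 → 911 → 2734 → 1367 → 4102 → 2051 → 6154 → 3077 → 9232 → 4616 → 2308 → 1154 → 577 → 1732 → 866 → 433 → 1300 → 650 → 325 → 976 → 488 → 244 → 122 → 61 → 184 → 92 → 46 → 23 → 70 → 35 → 106 → 53 → 160 → 80 → 40 → 20 → 10 → 5 → 16 → 8 → 4 → 2 → 1
Total steps = 150

150 steps


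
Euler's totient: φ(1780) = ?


1780 = 2^2 × 5 × 89
Prime factors: 2, 5, 89
φ(1780) = 1780 × (1-1/2) × (1-1/5) × (1-1/89)
= 1780 × 1/2 × 4/5 × 88/89 = 704

φ(1780) = 704


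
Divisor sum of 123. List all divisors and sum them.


Divisors of 123: 1, 3, 41, 123
Sum = 1 + 3 + 41 + 123 = 168

σ(123) = 168


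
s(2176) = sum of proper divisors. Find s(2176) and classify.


Proper divisors: 1, 2, 4, 8, 16, 17, 32, 34, 64, 68, 128, 136, 272, 544, 1088
Sum = 1 + 2 + 4 + 8 + 16 + 17 + 32 + 34 + 64 + 68 + 128 + 136 + 272 + 544 + 1088 = 2414
2414 > 2176 → abundant

s(2176) = 2414 (abundant)


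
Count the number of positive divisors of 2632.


2632 = 2^3 × 7^1 × 47^1
d(2632) = (3+1) × (1+1) × (1+1) = 16

16 divisors


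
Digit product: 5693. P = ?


5 × 6 × 9 × 3 = 810


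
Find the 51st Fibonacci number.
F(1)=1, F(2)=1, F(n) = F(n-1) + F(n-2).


Sequence: 1, 1, 2, 3, 5, 8, 13, 21, 34, 55, 89, 144, 233, 377, 610, 987, 1597, 2584, 4181, 6765, 10946, 17711, 28657, 46368, 75025, 121393, 196418, 317811, 514229, 832040, 1346269, 2178309, 3524578, 5702887, 9227465, 14930352, 24157817, 39088169, 63245986, 102334155, 165580141, 267914296, 433494437, 701408733, 1134903170, 1836311903, 2971215073, 4807526976, 7778742049, 12586269025, 20365011074
F(51) = 20365011074


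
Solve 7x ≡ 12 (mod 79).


GCD(7, 79) = 1, unique solution
a^(-1) mod 79 = 34
x = 34 * 12 mod 79 = 13

x ≡ 13 (mod 79)


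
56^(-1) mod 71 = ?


Use the extended Euclidean algorithm on (71, 56); each row r = 71*s + 56*t:
r=71, s=1, t=0
r=56, s=0, t=1
q=1: r=15, s=1, t=-1   [71*(1) + 56*(-1) = 15]
q=3: r=11, s=-3, t=4   [71*(-3) + 56*(4) = 11]
q=1: r=4, s=4, t=-5   [71*(4) + 56*(-5) = 4]
q=2: r=3, s=-11, t=14   [71*(-11) + 56*(14) = 3]
q=1: r=1, s=15, t=-19   [71*(15) + 56*(-19) = 1]
q=3: r=0, s=-56, t=71   [71*(-56) + 56*(71) = 0]
GCD = 1 with t = -19, so 56*(-19) ≡ 1 (mod 71)
Inverse = -19 mod 71 = 52
Check: 56 * 52 = 2912 ≡ 1 (mod 71)

56^(-1) ≡ 52 (mod 71)


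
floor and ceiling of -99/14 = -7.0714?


-99/14 = -7.0714
floor = -8
ceil = -7

floor = -8, ceil = -7


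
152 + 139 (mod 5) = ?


152 + 139 = 291
291 mod 5 = 1


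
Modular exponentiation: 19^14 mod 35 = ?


19^1 mod 35 = 19
19^2 mod 35 = 11
19^3 mod 35 = 34
19^4 mod 35 = 16
19^5 mod 35 = 24
19^6 mod 35 = 1
19^7 mod 35 = 19
19^8 mod 35 = 11
19^9 mod 35 = 34
19^10 mod 35 = 16
19^11 mod 35 = 24
19^12 mod 35 = 1
19^13 mod 35 = 19
19^14 mod 35 = 11


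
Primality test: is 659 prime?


Check divisors up to sqrt(659) = 25.6710
No divisors found.
659 is prime.

Yes, 659 is prime


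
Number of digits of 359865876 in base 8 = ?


359865876 in base 8 = 2534617024
Number of digits = 10

10 digits (base 8)


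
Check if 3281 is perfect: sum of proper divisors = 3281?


Proper divisors of 3281: 1, 17, 193
Sum = 1 + 17 + 193 = 211

No, 3281 is not perfect (211 ≠ 3281)


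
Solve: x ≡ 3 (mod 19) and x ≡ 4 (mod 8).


M = 19*8 = 152
M1 = M/19 = 8, M2 = M/8 = 19
M1^(-1) mod 19 = 12, M2^(-1) mod 8 = 3
x = 3*8*12 + 4*19*3 = 516
516 mod 152 = 60
Check: 60 mod 19 = 3 ✓, 60 mod 8 = 4 ✓

x ≡ 60 (mod 152)


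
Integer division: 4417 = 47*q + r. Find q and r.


4417 = 47 * 93 + 46
Check: 4371 + 46 = 4417

q = 93, r = 46


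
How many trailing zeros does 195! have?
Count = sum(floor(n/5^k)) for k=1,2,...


floor(195/5) = 39
floor(195/25) = 7
floor(195/125) = 1
Total = 47

47 trailing zeros


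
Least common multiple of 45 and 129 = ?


GCD(45, 129) = 3
LCM = 45*129/3 = 5805/3 = 1935

LCM = 1935


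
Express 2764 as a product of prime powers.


2764 / 2 = 1382
1382 / 2 = 691
691 / 691 = 1
2764 = 2^2 × 691


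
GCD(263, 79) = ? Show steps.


263 = 3 * 79 + 26
79 = 3 * 26 + 1
26 = 26 * 1 + 0
GCD = 1


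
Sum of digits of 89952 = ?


8 + 9 + 9 + 5 + 2 = 33


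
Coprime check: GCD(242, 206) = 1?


Euclidean algorithm:
242 = 1 * 206 + 36
206 = 5 * 36 + 26
36 = 1 * 26 + 10
26 = 2 * 10 + 6
10 = 1 * 6 + 4
6 = 1 * 4 + 2
4 = 2 * 2 + 0
GCD(242, 206) = 2

No, not coprime (GCD = 2)


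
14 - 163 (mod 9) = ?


14 - 163 = -149
-149 mod 9 = 4


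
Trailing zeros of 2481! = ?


floor(2481/5) = 496
floor(2481/25) = 99
floor(2481/125) = 19
floor(2481/625) = 3
Total = 617

617 trailing zeros


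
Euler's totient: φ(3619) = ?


3619 = 7 × 11 × 47
Prime factors: 7, 11, 47
φ(3619) = 3619 × (1-1/7) × (1-1/11) × (1-1/47)
= 3619 × 6/7 × 10/11 × 46/47 = 2760

φ(3619) = 2760


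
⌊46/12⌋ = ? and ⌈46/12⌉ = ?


46/12 = 3.8333
floor = 3
ceil = 4

floor = 3, ceil = 4


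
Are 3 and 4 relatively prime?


Euclidean algorithm:
4 = 1 * 3 + 1
3 = 3 * 1 + 0
GCD(3, 4) = 1

Yes, coprime (GCD = 1)


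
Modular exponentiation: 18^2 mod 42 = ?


18^1 mod 42 = 18
18^2 mod 42 = 30


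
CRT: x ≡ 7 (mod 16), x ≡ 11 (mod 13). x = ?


M = 16*13 = 208
M1 = M/16 = 13, M2 = M/13 = 16
M1^(-1) mod 16 = 5, M2^(-1) mod 13 = 9
x = 7*13*5 + 11*16*9 = 2039
2039 mod 208 = 167
Check: 167 mod 16 = 7 ✓, 167 mod 13 = 11 ✓

x ≡ 167 (mod 208)


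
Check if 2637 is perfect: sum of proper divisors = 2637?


Proper divisors of 2637: 1, 3, 9, 293, 879
Sum = 1 + 3 + 9 + 293 + 879 = 1185

No, 2637 is not perfect (1185 ≠ 2637)


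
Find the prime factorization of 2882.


2882 / 2 = 1441
1441 / 11 = 131
131 / 131 = 1
2882 = 2 × 11 × 131


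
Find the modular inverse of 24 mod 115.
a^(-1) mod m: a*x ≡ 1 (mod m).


Use the extended Euclidean algorithm on (115, 24); each row r = 115*s + 24*t:
r=115, s=1, t=0
r=24, s=0, t=1
q=4: r=19, s=1, t=-4   [115*(1) + 24*(-4) = 19]
q=1: r=5, s=-1, t=5   [115*(-1) + 24*(5) = 5]
q=3: r=4, s=4, t=-19   [115*(4) + 24*(-19) = 4]
q=1: r=1, s=-5, t=24   [115*(-5) + 24*(24) = 1]
q=4: r=0, s=24, t=-115   [115*(24) + 24*(-115) = 0]
GCD = 1 with t = 24, so 24*(24) ≡ 1 (mod 115)
Inverse = 24 mod 115 = 24
Check: 24 * 24 = 576 ≡ 1 (mod 115)

24^(-1) ≡ 24 (mod 115)


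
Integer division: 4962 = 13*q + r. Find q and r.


4962 = 13 * 381 + 9
Check: 4953 + 9 = 4962

q = 381, r = 9


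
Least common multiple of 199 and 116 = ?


GCD(199, 116) = 1
LCM = 199*116/1 = 23084/1 = 23084

LCM = 23084


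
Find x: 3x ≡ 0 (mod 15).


GCD(3, 15) = 3 divides 0
Divide: 1x ≡ 0 (mod 5)
x ≡ 0 (mod 5)


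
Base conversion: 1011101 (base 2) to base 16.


1011101 (base 2) = 93 (decimal)
93 (decimal) = 5D (base 16)


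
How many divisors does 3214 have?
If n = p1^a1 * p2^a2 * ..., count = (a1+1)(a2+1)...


3214 = 2^1 × 1607^1
d(3214) = (1+1) × (1+1) = 4

4 divisors


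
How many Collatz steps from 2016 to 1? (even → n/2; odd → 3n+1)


2016 → 1008 → 504 → 252 → 126 → 63 → 190 → 95 → 286 → 143 → 430 → 215 → 646 → 323 → 970 → 485 → 1456 → 728 → 364 → 182 → 91 → 274 → 137 → 412 → 206 → 103 → 310 → 155 → 466 → 233 → 700 → 350 → 175 → 526 → 263 → 790 → 395 → 1186 → 593 → 1780 → 890 → 445 → 1336 → 668 → 334 → 167 → 502 → 251 → 754 → 377 → 1132 → 566 → 283 → 850 → 425 → 1276 → 638 → 319 → 958 → 479 → 1438 → 719 → 2158 → 1079 → 3238 → 1619 → 4858 → 2429 → 7288 → 3644 → 1822 → 911 → 2734 → 1367 → 4102 → 2051 → 6154 → 3077 → 9232 → 4616 → 2308 → 1154 → 577 → 1732 → 866 → 433 → 1300 → 650 → 325 → 976 → 488 → 244 → 122 → 61 → 184 → 92 → 46 → 23 → 70 → 35 → 106 → 53 → 160 → 80 → 40 → 20 → 10 → 5 → 16 → 8 → 4 → 2 → 1
Total steps = 112

112 steps


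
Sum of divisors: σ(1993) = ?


Divisors of 1993: 1, 1993
Sum = 1 + 1993 = 1994

σ(1993) = 1994


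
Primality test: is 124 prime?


124 / 2 = 62 (exact division)
124 is NOT prime.

No, 124 is not prime


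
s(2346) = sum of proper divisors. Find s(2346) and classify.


Proper divisors: 1, 2, 3, 6, 17, 23, 34, 46, 51, 69, 102, 138, 391, 782, 1173
Sum = 1 + 2 + 3 + 6 + 17 + 23 + 34 + 46 + 51 + 69 + 102 + 138 + 391 + 782 + 1173 = 2838
2838 > 2346 → abundant

s(2346) = 2838 (abundant)


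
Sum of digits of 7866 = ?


7 + 8 + 6 + 6 = 27


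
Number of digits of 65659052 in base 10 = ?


65659052 has 8 digits in base 10
floor(log10(65659052)) + 1 = floor(7.8173) + 1 = 8

8 digits (base 10)


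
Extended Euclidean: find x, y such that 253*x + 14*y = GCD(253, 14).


Tabular extended Euclidean (each row: r = 253*s + 14*t):
r=253, s=1, t=0
r=14, s=0, t=1
q=18: r=1, s=1, t=-18   [253*(1) + 14*(-18) = 1]
q=14: r=0, s=-14, t=253   [253*(-14) + 14*(253) = 0]
GCD = 1; from the row with r=1: x=1, y=-18
Check: 253*(1) + 14*(-18) = 253 - 252 = 1

GCD = 1, x = 1, y = -18


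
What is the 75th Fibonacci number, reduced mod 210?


F(k) mod 210 for k=1..75:
1, 1, 2, 3, 5, 8, 13, 21, 34, 55, 89, 144, 23, 167, 190, 147, 127, 64, 191, 45, 26, 71, 97, 168, 55, 13, 68, 81, 149, 20, 169, 189, 148, 127, 65, 192, 47, 29, 76, 105, 181, 76, 47, 123, 170, 83, 43, 126, 169, 85, 44, 129, 173, 92, 55, 147, 202, 139, 131, 60, 191, 41, 22, 63, 85, 148, 23, 171, 194, 155, 139, 84, 13, 97, 110
F(75) mod 210 = 110


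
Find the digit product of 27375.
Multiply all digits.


2 × 7 × 3 × 7 × 5 = 1470


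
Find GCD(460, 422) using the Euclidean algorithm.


460 = 1 * 422 + 38
422 = 11 * 38 + 4
38 = 9 * 4 + 2
4 = 2 * 2 + 0
GCD = 2


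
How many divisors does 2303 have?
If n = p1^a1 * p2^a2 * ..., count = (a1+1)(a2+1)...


2303 = 7^2 × 47^1
d(2303) = (2+1) × (1+1) = 6

6 divisors


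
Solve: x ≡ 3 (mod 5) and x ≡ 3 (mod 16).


M = 5*16 = 80
M1 = M/5 = 16, M2 = M/16 = 5
M1^(-1) mod 5 = 1, M2^(-1) mod 16 = 13
x = 3*16*1 + 3*5*13 = 243
243 mod 80 = 3
Check: 3 mod 5 = 3 ✓, 3 mod 16 = 3 ✓

x ≡ 3 (mod 80)


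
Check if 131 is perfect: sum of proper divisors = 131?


Proper divisors of 131: 1
Sum = 1 = 1

No, 131 is not perfect (1 ≠ 131)


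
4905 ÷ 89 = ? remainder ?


4905 = 89 * 55 + 10
Check: 4895 + 10 = 4905

q = 55, r = 10


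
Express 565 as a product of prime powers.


565 / 5 = 113
113 / 113 = 1
565 = 5 × 113


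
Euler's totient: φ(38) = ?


38 = 2 × 19
Prime factors: 2, 19
φ(38) = 38 × (1-1/2) × (1-1/19)
= 38 × 1/2 × 18/19 = 18

φ(38) = 18


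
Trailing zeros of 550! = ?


floor(550/5) = 110
floor(550/25) = 22
floor(550/125) = 4
Total = 136

136 trailing zeros


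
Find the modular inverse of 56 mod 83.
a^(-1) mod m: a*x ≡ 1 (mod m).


Use the extended Euclidean algorithm on (83, 56); each row r = 83*s + 56*t:
r=83, s=1, t=0
r=56, s=0, t=1
q=1: r=27, s=1, t=-1   [83*(1) + 56*(-1) = 27]
q=2: r=2, s=-2, t=3   [83*(-2) + 56*(3) = 2]
q=13: r=1, s=27, t=-40   [83*(27) + 56*(-40) = 1]
q=2: r=0, s=-56, t=83   [83*(-56) + 56*(83) = 0]
GCD = 1 with t = -40, so 56*(-40) ≡ 1 (mod 83)
Inverse = -40 mod 83 = 43
Check: 56 * 43 = 2408 ≡ 1 (mod 83)

56^(-1) ≡ 43 (mod 83)


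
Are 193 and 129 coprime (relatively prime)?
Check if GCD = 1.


Euclidean algorithm:
193 = 1 * 129 + 64
129 = 2 * 64 + 1
64 = 64 * 1 + 0
GCD(193, 129) = 1

Yes, coprime (GCD = 1)


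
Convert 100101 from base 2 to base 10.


100101 (base 2) = 37 (decimal)
37 (decimal) = 37 (base 10)


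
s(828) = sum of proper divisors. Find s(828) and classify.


Proper divisors: 1, 2, 3, 4, 6, 9, 12, 18, 23, 36, 46, 69, 92, 138, 207, 276, 414
Sum = 1 + 2 + 3 + 4 + 6 + 9 + 12 + 18 + 23 + 36 + 46 + 69 + 92 + 138 + 207 + 276 + 414 = 1356
1356 > 828 → abundant

s(828) = 1356 (abundant)


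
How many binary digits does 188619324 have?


188619324 in base 2 = 1011001111100001101000111100
Number of digits = 28

28 digits (base 2)


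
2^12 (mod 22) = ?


2^1 mod 22 = 2
2^2 mod 22 = 4
2^3 mod 22 = 8
2^4 mod 22 = 16
2^5 mod 22 = 10
2^6 mod 22 = 20
2^7 mod 22 = 18
2^8 mod 22 = 14
2^9 mod 22 = 6
2^10 mod 22 = 12
2^11 mod 22 = 2
2^12 mod 22 = 4


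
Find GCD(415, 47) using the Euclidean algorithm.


415 = 8 * 47 + 39
47 = 1 * 39 + 8
39 = 4 * 8 + 7
8 = 1 * 7 + 1
7 = 7 * 1 + 0
GCD = 1


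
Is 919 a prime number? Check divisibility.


Check divisors up to sqrt(919) = 30.3150
No divisors found.
919 is prime.

Yes, 919 is prime


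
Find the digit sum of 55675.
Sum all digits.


5 + 5 + 6 + 7 + 5 = 28


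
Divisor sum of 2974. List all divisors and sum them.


Divisors of 2974: 1, 2, 1487, 2974
Sum = 1 + 2 + 1487 + 2974 = 4464

σ(2974) = 4464


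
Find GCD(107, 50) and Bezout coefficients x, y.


Tabular extended Euclidean (each row: r = 107*s + 50*t):
r=107, s=1, t=0
r=50, s=0, t=1
q=2: r=7, s=1, t=-2   [107*(1) + 50*(-2) = 7]
q=7: r=1, s=-7, t=15   [107*(-7) + 50*(15) = 1]
q=7: r=0, s=50, t=-107   [107*(50) + 50*(-107) = 0]
GCD = 1; from the row with r=1: x=-7, y=15
Check: 107*(-7) + 50*(15) = -749 + 750 = 1

GCD = 1, x = -7, y = 15


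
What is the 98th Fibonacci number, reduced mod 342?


F(k) mod 342 for k=1..98:
1, 1, 2, 3, 5, 8, 13, 21, 34, 55, 89, 144, 233, 35, 268, 303, 229, 190, 77, 267, 2, 269, 271, 198, 127, 325, 110, 93, 203, 296, 157, 111, 268, 37, 305, 0, 305, 305, 268, 231, 157, 46, 203, 249, 110, 17, 127, 144, 271, 73, 2, 75, 77, 152, 229, 39, 268, 307, 233, 198, 89, 287, 34, 321, 13, 334, 5, 339, 2, 341, 1, 0, 1, 1, 2, 3, 5, 8, 13, 21, 34, 55, 89, 144, 233, 35, 268, 303, 229, 190, 77, 267, 2, 269, 271, 198, 127, 325
F(98) mod 342 = 325


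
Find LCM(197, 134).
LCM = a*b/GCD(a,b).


GCD(197, 134) = 1
LCM = 197*134/1 = 26398/1 = 26398

LCM = 26398


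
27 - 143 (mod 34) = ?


27 - 143 = -116
-116 mod 34 = 20


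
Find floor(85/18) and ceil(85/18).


85/18 = 4.7222
floor = 4
ceil = 5

floor = 4, ceil = 5


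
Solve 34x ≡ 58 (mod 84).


GCD(34, 84) = 2 divides 58
Divide: 17x ≡ 29 (mod 42)
x ≡ 19 (mod 42)


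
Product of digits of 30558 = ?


3 × 0 × 5 × 5 × 8 = 0


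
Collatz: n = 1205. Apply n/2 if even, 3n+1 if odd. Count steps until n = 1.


1205 → 3616 → 1808 → 904 → 452 → 226 → 113 → 340 → 170 → 85 → 256 → 128 → 64 → 32 → 16 → 8 → 4 → 2 → 1
Total steps = 18

18 steps


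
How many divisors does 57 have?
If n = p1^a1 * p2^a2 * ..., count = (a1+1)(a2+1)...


57 = 3^1 × 19^1
d(57) = (1+1) × (1+1) = 4

4 divisors


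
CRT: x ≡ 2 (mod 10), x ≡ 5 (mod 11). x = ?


M = 10*11 = 110
M1 = M/10 = 11, M2 = M/11 = 10
M1^(-1) mod 10 = 1, M2^(-1) mod 11 = 10
x = 2*11*1 + 5*10*10 = 522
522 mod 110 = 82
Check: 82 mod 10 = 2 ✓, 82 mod 11 = 5 ✓

x ≡ 82 (mod 110)


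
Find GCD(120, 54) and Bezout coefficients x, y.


Tabular extended Euclidean (each row: r = 120*s + 54*t):
r=120, s=1, t=0
r=54, s=0, t=1
q=2: r=12, s=1, t=-2   [120*(1) + 54*(-2) = 12]
q=4: r=6, s=-4, t=9   [120*(-4) + 54*(9) = 6]
q=2: r=0, s=9, t=-20   [120*(9) + 54*(-20) = 0]
GCD = 6; from the row with r=6: x=-4, y=9
Check: 120*(-4) + 54*(9) = -480 + 486 = 6

GCD = 6, x = -4, y = 9


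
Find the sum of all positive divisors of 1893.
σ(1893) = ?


Divisors of 1893: 1, 3, 631, 1893
Sum = 1 + 3 + 631 + 1893 = 2528

σ(1893) = 2528


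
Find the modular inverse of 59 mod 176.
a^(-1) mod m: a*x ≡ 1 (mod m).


Use the extended Euclidean algorithm on (176, 59); each row r = 176*s + 59*t:
r=176, s=1, t=0
r=59, s=0, t=1
q=2: r=58, s=1, t=-2   [176*(1) + 59*(-2) = 58]
q=1: r=1, s=-1, t=3   [176*(-1) + 59*(3) = 1]
q=58: r=0, s=59, t=-176   [176*(59) + 59*(-176) = 0]
GCD = 1 with t = 3, so 59*(3) ≡ 1 (mod 176)
Inverse = 3 mod 176 = 3
Check: 59 * 3 = 177 ≡ 1 (mod 176)

59^(-1) ≡ 3 (mod 176)


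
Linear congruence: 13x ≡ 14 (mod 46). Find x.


GCD(13, 46) = 1, unique solution
a^(-1) mod 46 = 39
x = 39 * 14 mod 46 = 40

x ≡ 40 (mod 46)


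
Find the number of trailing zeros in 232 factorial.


floor(232/5) = 46
floor(232/25) = 9
floor(232/125) = 1
Total = 56

56 trailing zeros


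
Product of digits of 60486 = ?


6 × 0 × 4 × 8 × 6 = 0


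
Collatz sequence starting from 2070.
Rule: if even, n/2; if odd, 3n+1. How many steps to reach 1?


2070 → 1035 → 3106 → 1553 → 4660 → 2330 → 1165 → 3496 → 1748 → 874 → 437 → 1312 → 656 → 328 → 164 → 82 → 41 → 124 → 62 → 31 → 94 → 47 → 142 → 71 → 214 → 107 → 322 → 161 → 484 → 242 → 121 → 364 → 182 → 91 → 274 → 137 → 412 → 206 → 103 → 310 → 155 → 466 → 233 → 700 → 350 → 175 → 526 → 263 → 790 → 395 → 1186 → 593 → 1780 → 890 → 445 → 1336 → 668 → 334 → 167 → 502 → 251 → 754 → 377 → 1132 → 566 → 283 → 850 → 425 → 1276 → 638 → 319 → 958 → 479 → 1438 → 719 → 2158 → 1079 → 3238 → 1619 → 4858 → 2429 → 7288 → 3644 → 1822 → 911 → 2734 → 1367 → 4102 → 2051 → 6154 → 3077 → 9232 → 4616 → 2308 → 1154 → 577 → 1732 → 866 → 433 → 1300 → 650 → 325 → 976 → 488 → 244 → 122 → 61 → 184 → 92 → 46 → 23 → 70 → 35 → 106 → 53 → 160 → 80 → 40 → 20 → 10 → 5 → 16 → 8 → 4 → 2 → 1
Total steps = 125

125 steps


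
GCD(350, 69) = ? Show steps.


350 = 5 * 69 + 5
69 = 13 * 5 + 4
5 = 1 * 4 + 1
4 = 4 * 1 + 0
GCD = 1


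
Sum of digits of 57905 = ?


5 + 7 + 9 + 0 + 5 = 26


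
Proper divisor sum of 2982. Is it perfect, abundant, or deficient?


Proper divisors: 1, 2, 3, 6, 7, 14, 21, 42, 71, 142, 213, 426, 497, 994, 1491
Sum = 1 + 2 + 3 + 6 + 7 + 14 + 21 + 42 + 71 + 142 + 213 + 426 + 497 + 994 + 1491 = 3930
3930 > 2982 → abundant

s(2982) = 3930 (abundant)


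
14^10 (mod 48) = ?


14^1 mod 48 = 14
14^2 mod 48 = 4
14^3 mod 48 = 8
14^4 mod 48 = 16
14^5 mod 48 = 32
14^6 mod 48 = 16
14^7 mod 48 = 32
14^8 mod 48 = 16
14^9 mod 48 = 32
14^10 mod 48 = 16


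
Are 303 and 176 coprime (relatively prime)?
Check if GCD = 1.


Euclidean algorithm:
303 = 1 * 176 + 127
176 = 1 * 127 + 49
127 = 2 * 49 + 29
49 = 1 * 29 + 20
29 = 1 * 20 + 9
20 = 2 * 9 + 2
9 = 4 * 2 + 1
2 = 2 * 1 + 0
GCD(303, 176) = 1

Yes, coprime (GCD = 1)


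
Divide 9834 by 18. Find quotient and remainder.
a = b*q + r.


9834 = 18 * 546 + 6
Check: 9828 + 6 = 9834

q = 546, r = 6


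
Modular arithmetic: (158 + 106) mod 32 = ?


158 + 106 = 264
264 mod 32 = 8


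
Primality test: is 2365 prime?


2365 / 5 = 473 (exact division)
2365 is NOT prime.

No, 2365 is not prime


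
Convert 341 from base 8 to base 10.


341 (base 8) = 225 (decimal)
225 (decimal) = 225 (base 10)


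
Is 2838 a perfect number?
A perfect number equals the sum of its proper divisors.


Proper divisors of 2838: 1, 2, 3, 6, 11, 22, 33, 43, 66, 86, 129, 258, 473, 946, 1419
Sum = 1 + 2 + 3 + 6 + 11 + 22 + 33 + 43 + 66 + 86 + 129 + 258 + 473 + 946 + 1419 = 3498

No, 2838 is not perfect (3498 ≠ 2838)


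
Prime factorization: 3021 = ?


3021 / 3 = 1007
1007 / 19 = 53
53 / 53 = 1
3021 = 3 × 19 × 53


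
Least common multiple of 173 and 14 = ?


GCD(173, 14) = 1
LCM = 173*14/1 = 2422/1 = 2422

LCM = 2422


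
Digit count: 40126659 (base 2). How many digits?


40126659 in base 2 = 10011001000100100011000011
Number of digits = 26

26 digits (base 2)


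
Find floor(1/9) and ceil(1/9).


1/9 = 0.1111
floor = 0
ceil = 1

floor = 0, ceil = 1


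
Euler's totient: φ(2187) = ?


2187 = 3^7
Prime factors: 3
φ(2187) = 2187 × (1-1/3)
= 2187 × 2/3 = 1458

φ(2187) = 1458


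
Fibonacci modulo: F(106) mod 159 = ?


F(k) mod 159 for k=1..106:
1, 1, 2, 3, 5, 8, 13, 21, 34, 55, 89, 144, 74, 59, 133, 33, 7, 40, 47, 87, 134, 62, 37, 99, 136, 76, 53, 129, 23, 152, 16, 9, 25, 34, 59, 93, 152, 86, 79, 6, 85, 91, 17, 108, 125, 74, 40, 114, 154, 109, 104, 54, 158, 53, 52, 105, 157, 103, 101, 45, 146, 32, 19, 51, 70, 121, 32, 153, 26, 20, 46, 66, 112, 19, 131, 150, 122, 113, 76, 30, 106, 136, 83, 60, 143, 44, 28, 72, 100, 13, 113, 126, 80, 47, 127, 15, 142, 157, 140, 138, 119, 98, 58, 156, 55, 52
F(106) mod 159 = 52


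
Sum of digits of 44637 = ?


4 + 4 + 6 + 3 + 7 = 24


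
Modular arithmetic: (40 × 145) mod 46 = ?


40 × 145 = 5800
5800 mod 46 = 4


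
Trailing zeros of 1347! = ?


floor(1347/5) = 269
floor(1347/25) = 53
floor(1347/125) = 10
floor(1347/625) = 2
Total = 334

334 trailing zeros


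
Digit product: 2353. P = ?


2 × 3 × 5 × 3 = 90


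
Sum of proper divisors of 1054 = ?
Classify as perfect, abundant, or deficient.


Proper divisors: 1, 2, 17, 31, 34, 62, 527
Sum = 1 + 2 + 17 + 31 + 34 + 62 + 527 = 674
674 < 1054 → deficient

s(1054) = 674 (deficient)


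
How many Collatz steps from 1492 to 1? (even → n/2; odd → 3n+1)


1492 → 746 → 373 → 1120 → 560 → 280 → 140 → 70 → 35 → 106 → 53 → 160 → 80 → 40 → 20 → 10 → 5 → 16 → 8 → 4 → 2 → 1
Total steps = 21

21 steps


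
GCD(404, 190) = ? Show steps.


404 = 2 * 190 + 24
190 = 7 * 24 + 22
24 = 1 * 22 + 2
22 = 11 * 2 + 0
GCD = 2


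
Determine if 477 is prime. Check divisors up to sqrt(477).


477 / 3 = 159 (exact division)
477 is NOT prime.

No, 477 is not prime


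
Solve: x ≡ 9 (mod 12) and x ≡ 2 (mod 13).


M = 12*13 = 156
M1 = M/12 = 13, M2 = M/13 = 12
M1^(-1) mod 12 = 1, M2^(-1) mod 13 = 12
x = 9*13*1 + 2*12*12 = 405
405 mod 156 = 93
Check: 93 mod 12 = 9 ✓, 93 mod 13 = 2 ✓

x ≡ 93 (mod 156)


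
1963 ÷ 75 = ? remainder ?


1963 = 75 * 26 + 13
Check: 1950 + 13 = 1963

q = 26, r = 13


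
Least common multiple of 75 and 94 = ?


GCD(75, 94) = 1
LCM = 75*94/1 = 7050/1 = 7050

LCM = 7050


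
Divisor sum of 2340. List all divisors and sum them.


Divisors of 2340: 1, 2, 3, 4, 5, 6, 9, 10, 12, 13, 15, 18, 20, 26, 30, 36, 39, 45, 52, 60, 65, 78, 90, 117, 130, 156, 180, 195, 234, 260, 390, 468, 585, 780, 1170, 2340
Sum = 1 + 2 + 3 + 4 + 5 + 6 + 9 + 10 + 12 + 13 + 15 + 18 + 20 + 26 + 30 + 36 + 39 + 45 + 52 + 60 + 65 + 78 + 90 + 117 + 130 + 156 + 180 + 195 + 234 + 260 + 390 + 468 + 585 + 780 + 1170 + 2340 = 7644

σ(2340) = 7644


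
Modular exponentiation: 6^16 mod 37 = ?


6^1 mod 37 = 6
6^2 mod 37 = 36
6^3 mod 37 = 31
6^4 mod 37 = 1
6^5 mod 37 = 6
6^6 mod 37 = 36
6^7 mod 37 = 31
6^8 mod 37 = 1
6^9 mod 37 = 6
6^10 mod 37 = 36
6^11 mod 37 = 31
6^12 mod 37 = 1
6^13 mod 37 = 6
6^14 mod 37 = 36
6^15 mod 37 = 31
6^16 mod 37 = 1


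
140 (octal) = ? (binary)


140 (base 8) = 96 (decimal)
96 (decimal) = 1100000 (base 2)


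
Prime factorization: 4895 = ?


4895 / 5 = 979
979 / 11 = 89
89 / 89 = 1
4895 = 5 × 11 × 89


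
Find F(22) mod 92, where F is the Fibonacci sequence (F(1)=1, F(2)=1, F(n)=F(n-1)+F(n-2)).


F(k) mod 92 for k=1..22:
1, 1, 2, 3, 5, 8, 13, 21, 34, 55, 89, 52, 49, 9, 58, 67, 33, 8, 41, 49, 90, 47
F(22) mod 92 = 47


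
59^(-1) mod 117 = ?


Use the extended Euclidean algorithm on (117, 59); each row r = 117*s + 59*t:
r=117, s=1, t=0
r=59, s=0, t=1
q=1: r=58, s=1, t=-1   [117*(1) + 59*(-1) = 58]
q=1: r=1, s=-1, t=2   [117*(-1) + 59*(2) = 1]
q=58: r=0, s=59, t=-117   [117*(59) + 59*(-117) = 0]
GCD = 1 with t = 2, so 59*(2) ≡ 1 (mod 117)
Inverse = 2 mod 117 = 2
Check: 59 * 2 = 118 ≡ 1 (mod 117)

59^(-1) ≡ 2 (mod 117)


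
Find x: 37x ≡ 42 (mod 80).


GCD(37, 80) = 1, unique solution
a^(-1) mod 80 = 13
x = 13 * 42 mod 80 = 66

x ≡ 66 (mod 80)


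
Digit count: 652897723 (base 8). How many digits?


652897723 in base 8 = 4672466673
Number of digits = 10

10 digits (base 8)


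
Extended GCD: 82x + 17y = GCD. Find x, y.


Tabular extended Euclidean (each row: r = 82*s + 17*t):
r=82, s=1, t=0
r=17, s=0, t=1
q=4: r=14, s=1, t=-4   [82*(1) + 17*(-4) = 14]
q=1: r=3, s=-1, t=5   [82*(-1) + 17*(5) = 3]
q=4: r=2, s=5, t=-24   [82*(5) + 17*(-24) = 2]
q=1: r=1, s=-6, t=29   [82*(-6) + 17*(29) = 1]
q=2: r=0, s=17, t=-82   [82*(17) + 17*(-82) = 0]
GCD = 1; from the row with r=1: x=-6, y=29
Check: 82*(-6) + 17*(29) = -492 + 493 = 1

GCD = 1, x = -6, y = 29


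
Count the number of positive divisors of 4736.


4736 = 2^7 × 37^1
d(4736) = (7+1) × (1+1) = 16

16 divisors


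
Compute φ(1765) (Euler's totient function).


1765 = 5 × 353
Prime factors: 5, 353
φ(1765) = 1765 × (1-1/5) × (1-1/353)
= 1765 × 4/5 × 352/353 = 1408

φ(1765) = 1408


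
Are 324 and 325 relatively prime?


Euclidean algorithm:
325 = 1 * 324 + 1
324 = 324 * 1 + 0
GCD(324, 325) = 1

Yes, coprime (GCD = 1)


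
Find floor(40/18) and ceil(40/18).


40/18 = 2.2222
floor = 2
ceil = 3

floor = 2, ceil = 3


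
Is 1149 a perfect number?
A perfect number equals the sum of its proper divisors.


Proper divisors of 1149: 1, 3, 383
Sum = 1 + 3 + 383 = 387

No, 1149 is not perfect (387 ≠ 1149)


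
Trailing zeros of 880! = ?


floor(880/5) = 176
floor(880/25) = 35
floor(880/125) = 7
floor(880/625) = 1
Total = 219

219 trailing zeros


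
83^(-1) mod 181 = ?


Use the extended Euclidean algorithm on (181, 83); each row r = 181*s + 83*t:
r=181, s=1, t=0
r=83, s=0, t=1
q=2: r=15, s=1, t=-2   [181*(1) + 83*(-2) = 15]
q=5: r=8, s=-5, t=11   [181*(-5) + 83*(11) = 8]
q=1: r=7, s=6, t=-13   [181*(6) + 83*(-13) = 7]
q=1: r=1, s=-11, t=24   [181*(-11) + 83*(24) = 1]
q=7: r=0, s=83, t=-181   [181*(83) + 83*(-181) = 0]
GCD = 1 with t = 24, so 83*(24) ≡ 1 (mod 181)
Inverse = 24 mod 181 = 24
Check: 83 * 24 = 1992 ≡ 1 (mod 181)

83^(-1) ≡ 24 (mod 181)


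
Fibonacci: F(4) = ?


Sequence: 1, 1, 2, 3
F(4) = 3


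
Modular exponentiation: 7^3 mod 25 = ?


7^1 mod 25 = 7
7^2 mod 25 = 24
7^3 mod 25 = 18


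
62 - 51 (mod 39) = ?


62 - 51 = 11
11 mod 39 = 11


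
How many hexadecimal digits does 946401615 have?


946401615 in base 16 = 3868F14F
Number of digits = 8

8 digits (base 16)
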